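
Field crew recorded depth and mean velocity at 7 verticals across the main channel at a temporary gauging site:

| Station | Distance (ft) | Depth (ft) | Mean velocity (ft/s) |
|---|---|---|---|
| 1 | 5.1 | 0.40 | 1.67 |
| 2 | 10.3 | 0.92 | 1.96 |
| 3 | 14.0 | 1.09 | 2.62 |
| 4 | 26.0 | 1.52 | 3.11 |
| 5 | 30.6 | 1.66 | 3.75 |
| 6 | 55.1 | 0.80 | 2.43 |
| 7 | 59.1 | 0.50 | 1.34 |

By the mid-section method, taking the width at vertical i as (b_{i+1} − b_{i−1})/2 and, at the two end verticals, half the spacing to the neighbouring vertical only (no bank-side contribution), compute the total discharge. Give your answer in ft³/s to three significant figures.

w_1 = (10.3 − 5.1)/2 = 2.6 ft; q_1 = 1.67 × 0.40 × 2.6 = 1.737 ft³/s
w_2 = (14.0 − 5.1)/2 = 4.45 ft; q_2 = 1.96 × 0.92 × 4.45 = 8.024 ft³/s
w_3 = (26.0 − 10.3)/2 = 7.85 ft; q_3 = 2.62 × 1.09 × 7.85 = 22.42 ft³/s
w_4 = (30.6 − 14.0)/2 = 8.3 ft; q_4 = 3.11 × 1.52 × 8.3 = 39.24 ft³/s
w_5 = (55.1 − 26.0)/2 = 14.55 ft; q_5 = 3.75 × 1.66 × 14.55 = 90.57 ft³/s
w_6 = (59.1 − 30.6)/2 = 14.25 ft; q_6 = 2.43 × 0.80 × 14.25 = 27.70 ft³/s
w_7 = (59.1 − 55.1)/2 = 2 ft; q_7 = 1.34 × 0.50 × 2 = 1.340 ft³/s
Q = Σ qᵢ = 191.0 ft³/s

191 ft³/s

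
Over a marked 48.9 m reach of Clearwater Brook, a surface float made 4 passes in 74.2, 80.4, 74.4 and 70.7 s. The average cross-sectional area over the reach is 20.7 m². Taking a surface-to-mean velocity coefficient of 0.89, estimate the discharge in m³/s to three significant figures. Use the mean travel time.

12.0 m³/s

t̄ = (74.2 + 80.4 + 74.4 + 70.7) / 4 = 74.925 s
v_surface = L / t̄ = 48.9 / 74.925 = 0.6527 m/s
v_mean = 0.89 × 0.6527 = 0.5809 m/s
Q = A × v_mean = 20.7 × 0.5809 = 12.02 m³/s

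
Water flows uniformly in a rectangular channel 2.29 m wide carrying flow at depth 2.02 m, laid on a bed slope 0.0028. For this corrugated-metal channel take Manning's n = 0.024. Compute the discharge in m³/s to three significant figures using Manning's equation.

A = b·y = 2.29 × 2.02 = 4.626 m²
P = b + 2y = 2.29 + 2×2.02 = 6.330 m
R = A/P = 4.626/6.330 = 0.7308 m
Q = (1/n)·A·R^(2/3)·S^(1/2) = (1/0.024) × 4.626 × 0.7308^(2/3) × 0.0028^(1/2) = 8.275 m³/s

8.27 m³/s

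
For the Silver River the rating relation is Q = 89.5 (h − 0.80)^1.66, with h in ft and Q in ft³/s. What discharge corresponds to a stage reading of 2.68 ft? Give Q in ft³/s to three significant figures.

255 ft³/s

Q = 89.5 × (2.68 − 0.80)^1.66 = 89.5 × 1.88^1.66 = 255.2 ft³/s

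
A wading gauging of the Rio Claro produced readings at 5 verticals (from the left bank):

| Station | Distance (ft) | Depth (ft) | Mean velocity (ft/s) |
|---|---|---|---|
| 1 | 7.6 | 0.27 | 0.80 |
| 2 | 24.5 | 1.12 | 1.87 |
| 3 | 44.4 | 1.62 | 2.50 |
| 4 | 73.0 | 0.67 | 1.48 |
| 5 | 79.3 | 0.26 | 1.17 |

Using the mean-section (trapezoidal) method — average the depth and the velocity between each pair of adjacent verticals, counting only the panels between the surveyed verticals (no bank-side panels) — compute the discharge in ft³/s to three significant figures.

144 ft³/s

Panel 1-2: Δb = 16.9 ft, d̄ = (0.27+1.12)/2 = 0.695, v̄ = (0.80+1.87)/2 = 1.335 → q = 16.9×0.695×1.335 = 15.68 ft³/s
Panel 2-3: Δb = 19.9 ft, d̄ = (1.12+1.62)/2 = 1.37, v̄ = (1.87+2.50)/2 = 2.185 → q = 19.9×1.37×2.185 = 59.57 ft³/s
Panel 3-4: Δb = 28.6 ft, d̄ = (1.62+0.67)/2 = 1.145, v̄ = (2.50+1.48)/2 = 1.99 → q = 28.6×1.145×1.99 = 65.17 ft³/s
Panel 4-5: Δb = 6.3 ft, d̄ = (0.67+0.26)/2 = 0.465, v̄ = (1.48+1.17)/2 = 1.325 → q = 6.3×0.465×1.325 = 3.882 ft³/s
Q = Σ q = 144.3 ft³/s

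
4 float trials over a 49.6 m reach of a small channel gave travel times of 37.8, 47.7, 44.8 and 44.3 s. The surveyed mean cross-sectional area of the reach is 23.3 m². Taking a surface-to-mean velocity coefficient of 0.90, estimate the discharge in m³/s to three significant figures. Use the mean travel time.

23.8 m³/s

t̄ = (37.8 + 47.7 + 44.8 + 44.3) / 4 = 43.65 s
v_surface = L / t̄ = 49.6 / 43.65 = 1.136 m/s
v_mean = 0.90 × 1.136 = 1.023 m/s
Q = A × v_mean = 23.3 × 1.023 = 23.83 m³/s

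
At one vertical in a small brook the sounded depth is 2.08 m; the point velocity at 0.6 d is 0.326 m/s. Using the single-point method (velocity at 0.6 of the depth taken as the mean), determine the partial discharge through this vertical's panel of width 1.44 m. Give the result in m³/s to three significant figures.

0.976 m³/s

v̄ = v₀.₆ = 0.326 m/s
q = v̄ × d × w = 0.3260 × 2.08 × 1.44 = 0.9764 m³/s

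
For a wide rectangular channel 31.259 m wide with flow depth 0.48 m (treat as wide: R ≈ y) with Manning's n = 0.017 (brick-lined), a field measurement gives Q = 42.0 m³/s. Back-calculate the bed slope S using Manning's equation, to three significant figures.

A = b·y = 31.259 × 0.48 = 15.00 m²
Wide channel: R ≈ y = 0.48 m
S = (Q·n / (1·A·R^(2/3)))² = (42.0×0.017 / (1×15.00×0.6130))² = 0.006025

0.00603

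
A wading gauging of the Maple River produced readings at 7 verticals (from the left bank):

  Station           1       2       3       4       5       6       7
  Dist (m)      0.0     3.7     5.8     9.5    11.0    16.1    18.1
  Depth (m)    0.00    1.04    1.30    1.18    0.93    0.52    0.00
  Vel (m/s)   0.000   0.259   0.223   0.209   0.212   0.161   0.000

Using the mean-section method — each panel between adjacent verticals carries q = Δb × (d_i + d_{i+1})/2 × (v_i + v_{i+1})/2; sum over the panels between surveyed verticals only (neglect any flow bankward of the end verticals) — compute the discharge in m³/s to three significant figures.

Panel 1-2: Δb = 3.7 m, d̄ = (0.00+1.04)/2 = 0.52, v̄ = (0.000+0.259)/2 = 0.1295 → q = 3.7×0.52×0.1295 = 0.2492 m³/s
Panel 2-3: Δb = 2.1 m, d̄ = (1.04+1.30)/2 = 1.17, v̄ = (0.259+0.223)/2 = 0.241 → q = 2.1×1.17×0.241 = 0.5921 m³/s
Panel 3-4: Δb = 3.7 m, d̄ = (1.30+1.18)/2 = 1.24, v̄ = (0.223+0.209)/2 = 0.216 → q = 3.7×1.24×0.216 = 0.9910 m³/s
Panel 4-5: Δb = 1.5 m, d̄ = (1.18+0.93)/2 = 1.055, v̄ = (0.209+0.212)/2 = 0.2105 → q = 1.5×1.055×0.2105 = 0.3331 m³/s
Panel 5-6: Δb = 5.1 m, d̄ = (0.93+0.52)/2 = 0.725, v̄ = (0.212+0.161)/2 = 0.1865 → q = 5.1×0.725×0.1865 = 0.6896 m³/s
Panel 6-7: Δb = 2 m, d̄ = (0.52+0.00)/2 = 0.26, v̄ = (0.161+0.000)/2 = 0.0805 → q = 2×0.26×0.0805 = 0.04186 m³/s
Q = Σ q = 2.897 m³/s

2.90 m³/s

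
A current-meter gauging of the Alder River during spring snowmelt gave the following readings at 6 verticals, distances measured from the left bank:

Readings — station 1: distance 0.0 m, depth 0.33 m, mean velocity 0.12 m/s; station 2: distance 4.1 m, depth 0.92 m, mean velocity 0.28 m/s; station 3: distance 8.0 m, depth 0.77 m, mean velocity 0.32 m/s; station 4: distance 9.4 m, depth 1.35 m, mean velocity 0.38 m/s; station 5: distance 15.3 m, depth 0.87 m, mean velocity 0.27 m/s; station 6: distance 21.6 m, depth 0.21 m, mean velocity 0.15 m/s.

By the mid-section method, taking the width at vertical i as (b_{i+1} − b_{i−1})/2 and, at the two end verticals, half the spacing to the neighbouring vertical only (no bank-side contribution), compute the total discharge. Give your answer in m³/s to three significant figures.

5.17 m³/s

w_1 = (4.1 − 0.0)/2 = 2.05 m; q_1 = 0.12 × 0.33 × 2.05 = 0.08118 m³/s
w_2 = (8.0 − 0.0)/2 = 4 m; q_2 = 0.28 × 0.92 × 4 = 1.030 m³/s
w_3 = (9.4 − 4.1)/2 = 2.65 m; q_3 = 0.32 × 0.77 × 2.65 = 0.6530 m³/s
w_4 = (15.3 − 8.0)/2 = 3.65 m; q_4 = 0.38 × 1.35 × 3.65 = 1.872 m³/s
w_5 = (21.6 − 9.4)/2 = 6.1 m; q_5 = 0.27 × 0.87 × 6.1 = 1.433 m³/s
w_6 = (21.6 − 15.3)/2 = 3.15 m; q_6 = 0.15 × 0.21 × 3.15 = 0.09923 m³/s
Q = Σ qᵢ = 5.169 m³/s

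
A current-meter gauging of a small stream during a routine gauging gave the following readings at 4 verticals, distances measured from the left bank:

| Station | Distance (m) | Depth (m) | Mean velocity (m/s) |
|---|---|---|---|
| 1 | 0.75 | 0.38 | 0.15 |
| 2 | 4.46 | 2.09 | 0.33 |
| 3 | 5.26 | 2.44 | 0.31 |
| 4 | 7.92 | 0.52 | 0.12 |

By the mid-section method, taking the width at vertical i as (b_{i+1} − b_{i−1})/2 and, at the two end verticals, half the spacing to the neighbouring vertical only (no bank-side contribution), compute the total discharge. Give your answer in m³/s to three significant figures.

3.05 m³/s

w_1 = (4.46 − 0.75)/2 = 1.855 m; q_1 = 0.15 × 0.38 × 1.855 = 0.1057 m³/s
w_2 = (5.26 − 0.75)/2 = 2.255 m; q_2 = 0.33 × 2.09 × 2.255 = 1.555 m³/s
w_3 = (7.92 − 4.46)/2 = 1.73 m; q_3 = 0.31 × 2.44 × 1.73 = 1.309 m³/s
w_4 = (7.92 − 5.26)/2 = 1.33 m; q_4 = 0.12 × 0.52 × 1.33 = 0.08299 m³/s
Q = Σ qᵢ = 3.053 m³/s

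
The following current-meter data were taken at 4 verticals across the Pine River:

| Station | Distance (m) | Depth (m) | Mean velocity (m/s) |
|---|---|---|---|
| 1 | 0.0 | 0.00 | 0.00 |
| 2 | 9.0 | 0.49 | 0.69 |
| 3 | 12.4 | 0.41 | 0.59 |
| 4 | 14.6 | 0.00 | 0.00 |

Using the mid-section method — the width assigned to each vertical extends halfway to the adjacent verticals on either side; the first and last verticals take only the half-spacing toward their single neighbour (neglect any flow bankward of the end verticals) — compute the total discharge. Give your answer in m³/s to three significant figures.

2.77 m³/s

w_2 = (12.4 − 0.0)/2 = 6.2 m; q_2 = 0.69 × 0.49 × 6.2 = 2.096 m³/s
w_3 = (14.6 − 9.0)/2 = 2.8 m; q_3 = 0.59 × 0.41 × 2.8 = 0.6773 m³/s
Stations 1, 4 contribute zero (depth or velocity is 0).
Q = Σ qᵢ = 2.774 m³/s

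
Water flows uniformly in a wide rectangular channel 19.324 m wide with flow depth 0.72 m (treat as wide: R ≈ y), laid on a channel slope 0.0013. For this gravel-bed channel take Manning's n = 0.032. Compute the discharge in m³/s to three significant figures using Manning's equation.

12.6 m³/s

A = b·y = 19.324 × 0.72 = 13.91 m²
Wide channel: R ≈ y = 0.72 m
Q = (1/n)·A·R^(2/3)·S^(1/2) = (1/0.032) × 13.91 × 0.7200^(2/3) × 0.0013^(1/2) = 12.59 m³/s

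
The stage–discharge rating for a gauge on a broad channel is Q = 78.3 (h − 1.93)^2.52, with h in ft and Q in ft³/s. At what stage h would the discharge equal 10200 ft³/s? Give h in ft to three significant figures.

h − h₀ = (Q/C)^(1/b) = (10200/78.3)^(1/2.52) = 6.906 ft
h = 1.93 + 6.906 = 8.836 ft

8.84 ft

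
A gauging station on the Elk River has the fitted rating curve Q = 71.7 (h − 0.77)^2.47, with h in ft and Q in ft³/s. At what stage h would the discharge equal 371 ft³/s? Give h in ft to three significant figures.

h − h₀ = (Q/C)^(1/b) = (371/71.7)^(1/2.47) = 1.945 ft
h = 0.77 + 1.945 = 2.715 ft

2.72 ft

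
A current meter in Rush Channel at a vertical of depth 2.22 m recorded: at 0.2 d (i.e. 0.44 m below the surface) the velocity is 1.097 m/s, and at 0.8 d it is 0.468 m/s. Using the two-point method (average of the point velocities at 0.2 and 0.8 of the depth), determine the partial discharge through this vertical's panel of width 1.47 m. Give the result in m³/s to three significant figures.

v̄ = (1.097 + 0.468) / 2 = 0.7825 m/s
q = v̄ × d × w = 0.7825 × 2.22 × 1.47 = 2.554 m³/s

2.55 m³/s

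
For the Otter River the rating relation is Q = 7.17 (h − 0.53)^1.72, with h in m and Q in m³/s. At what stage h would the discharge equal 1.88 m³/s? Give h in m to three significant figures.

0.989 m

h − h₀ = (Q/C)^(1/b) = (1.88/7.17)^(1/1.72) = 0.4592 m
h = 0.53 + 0.4592 = 0.9892 m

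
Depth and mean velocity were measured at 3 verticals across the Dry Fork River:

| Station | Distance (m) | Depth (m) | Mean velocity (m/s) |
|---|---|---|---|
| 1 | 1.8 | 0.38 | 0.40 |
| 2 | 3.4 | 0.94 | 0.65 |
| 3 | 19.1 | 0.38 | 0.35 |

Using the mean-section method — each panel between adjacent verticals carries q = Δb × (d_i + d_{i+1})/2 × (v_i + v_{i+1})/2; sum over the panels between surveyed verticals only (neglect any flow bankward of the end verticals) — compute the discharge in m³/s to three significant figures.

5.74 m³/s

Panel 1-2: Δb = 1.6 m, d̄ = (0.38+0.94)/2 = 0.66, v̄ = (0.40+0.65)/2 = 0.525 → q = 1.6×0.66×0.525 = 0.5544 m³/s
Panel 2-3: Δb = 15.7 m, d̄ = (0.94+0.38)/2 = 0.66, v̄ = (0.65+0.35)/2 = 0.5 → q = 15.7×0.66×0.5 = 5.181 m³/s
Q = Σ q = 5.735 m³/s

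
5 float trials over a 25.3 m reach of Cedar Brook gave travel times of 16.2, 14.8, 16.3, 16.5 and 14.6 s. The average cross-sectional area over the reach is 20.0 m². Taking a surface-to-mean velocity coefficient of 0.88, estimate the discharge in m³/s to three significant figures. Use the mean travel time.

t̄ = (16.2 + 14.8 + 16.3 + 16.5 + 14.6) / 5 = 15.68 s
v_surface = L / t̄ = 25.3 / 15.68 = 1.614 m/s
v_mean = 0.88 × 1.614 = 1.420 m/s
Q = A × v_mean = 20.0 × 1.420 = 28.40 m³/s

28.4 m³/s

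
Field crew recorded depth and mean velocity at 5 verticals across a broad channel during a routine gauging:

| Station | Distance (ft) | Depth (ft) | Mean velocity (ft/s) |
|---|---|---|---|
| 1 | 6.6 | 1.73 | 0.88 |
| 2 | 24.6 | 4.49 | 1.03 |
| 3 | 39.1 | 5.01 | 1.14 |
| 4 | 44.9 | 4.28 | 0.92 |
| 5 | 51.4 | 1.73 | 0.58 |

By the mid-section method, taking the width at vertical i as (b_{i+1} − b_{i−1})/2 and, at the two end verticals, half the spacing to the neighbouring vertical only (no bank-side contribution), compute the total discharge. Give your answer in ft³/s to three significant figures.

w_1 = (24.6 − 6.6)/2 = 9 ft; q_1 = 0.88 × 1.73 × 9 = 13.70 ft³/s
w_2 = (39.1 − 6.6)/2 = 16.25 ft; q_2 = 1.03 × 4.49 × 16.25 = 75.15 ft³/s
w_3 = (44.9 − 24.6)/2 = 10.15 ft; q_3 = 1.14 × 5.01 × 10.15 = 57.97 ft³/s
w_4 = (51.4 − 39.1)/2 = 6.15 ft; q_4 = 0.92 × 4.28 × 6.15 = 24.22 ft³/s
w_5 = (51.4 − 44.9)/2 = 3.25 ft; q_5 = 0.58 × 1.73 × 3.25 = 3.261 ft³/s
Q = Σ qᵢ = 174.3 ft³/s

174 ft³/s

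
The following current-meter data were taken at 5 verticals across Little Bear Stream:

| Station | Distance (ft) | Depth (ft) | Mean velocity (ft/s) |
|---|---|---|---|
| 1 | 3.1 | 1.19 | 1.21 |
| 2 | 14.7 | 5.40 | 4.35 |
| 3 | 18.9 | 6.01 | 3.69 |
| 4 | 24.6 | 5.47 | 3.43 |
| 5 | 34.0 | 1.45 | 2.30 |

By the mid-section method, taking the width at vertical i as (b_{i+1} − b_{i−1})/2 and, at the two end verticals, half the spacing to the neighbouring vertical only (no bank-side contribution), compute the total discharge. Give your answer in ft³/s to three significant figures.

461 ft³/s

w_1 = (14.7 − 3.1)/2 = 5.8 ft; q_1 = 1.21 × 1.19 × 5.8 = 8.351 ft³/s
w_2 = (18.9 − 3.1)/2 = 7.9 ft; q_2 = 4.35 × 5.40 × 7.9 = 185.6 ft³/s
w_3 = (24.6 − 14.7)/2 = 4.95 ft; q_3 = 3.69 × 6.01 × 4.95 = 109.8 ft³/s
w_4 = (34.0 − 18.9)/2 = 7.55 ft; q_4 = 3.43 × 5.47 × 7.55 = 141.7 ft³/s
w_5 = (34.0 − 24.6)/2 = 4.7 ft; q_5 = 2.30 × 1.45 × 4.7 = 15.67 ft³/s
Q = Σ qᵢ = 461.0 ft³/s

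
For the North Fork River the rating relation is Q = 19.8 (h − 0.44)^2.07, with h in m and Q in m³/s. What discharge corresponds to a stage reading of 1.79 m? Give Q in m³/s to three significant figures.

Q = 19.8 × (1.79 − 0.44)^2.07 = 19.8 × 1.35^2.07 = 36.85 m³/s

36.9 m³/s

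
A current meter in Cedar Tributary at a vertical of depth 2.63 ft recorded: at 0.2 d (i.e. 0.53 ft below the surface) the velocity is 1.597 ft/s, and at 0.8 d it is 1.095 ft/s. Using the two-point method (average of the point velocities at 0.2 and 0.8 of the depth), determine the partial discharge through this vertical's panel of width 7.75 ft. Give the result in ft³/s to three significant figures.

27.4 ft³/s

v̄ = (1.597 + 1.095) / 2 = 1.346 ft/s
q = v̄ × d × w = 1.346 × 2.63 × 7.75 = 27.43 ft³/s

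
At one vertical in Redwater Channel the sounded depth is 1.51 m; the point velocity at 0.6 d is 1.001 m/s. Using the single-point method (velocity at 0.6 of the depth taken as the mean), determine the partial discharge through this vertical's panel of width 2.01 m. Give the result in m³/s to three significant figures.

3.04 m³/s

v̄ = v₀.₆ = 1.001 m/s
q = v̄ × d × w = 1.001 × 1.51 × 2.01 = 3.038 m³/s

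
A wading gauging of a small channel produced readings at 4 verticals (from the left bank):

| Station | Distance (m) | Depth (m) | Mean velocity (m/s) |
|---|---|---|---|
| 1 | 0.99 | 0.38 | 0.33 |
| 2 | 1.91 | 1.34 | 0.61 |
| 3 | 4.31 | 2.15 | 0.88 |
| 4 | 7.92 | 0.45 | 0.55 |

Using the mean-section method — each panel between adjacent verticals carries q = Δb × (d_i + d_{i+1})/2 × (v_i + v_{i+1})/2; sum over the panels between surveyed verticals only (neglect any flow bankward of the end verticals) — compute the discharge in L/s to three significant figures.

Panel 1-2: Δb = 0.92 m, d̄ = (0.38+1.34)/2 = 0.86, v̄ = (0.33+0.61)/2 = 0.47 → q = 0.92×0.86×0.47 = 0.3719 m³/s
Panel 2-3: Δb = 2.4 m, d̄ = (1.34+2.15)/2 = 1.745, v̄ = (0.61+0.88)/2 = 0.745 → q = 2.4×1.745×0.745 = 3.120 m³/s
Panel 3-4: Δb = 3.61 m, d̄ = (2.15+0.45)/2 = 1.3, v̄ = (0.88+0.55)/2 = 0.715 → q = 3.61×1.3×0.715 = 3.355 m³/s
Q = Σ q = 6.847 m³/s
= 6.847 × 1000 = 6847 L/s

6850 L/s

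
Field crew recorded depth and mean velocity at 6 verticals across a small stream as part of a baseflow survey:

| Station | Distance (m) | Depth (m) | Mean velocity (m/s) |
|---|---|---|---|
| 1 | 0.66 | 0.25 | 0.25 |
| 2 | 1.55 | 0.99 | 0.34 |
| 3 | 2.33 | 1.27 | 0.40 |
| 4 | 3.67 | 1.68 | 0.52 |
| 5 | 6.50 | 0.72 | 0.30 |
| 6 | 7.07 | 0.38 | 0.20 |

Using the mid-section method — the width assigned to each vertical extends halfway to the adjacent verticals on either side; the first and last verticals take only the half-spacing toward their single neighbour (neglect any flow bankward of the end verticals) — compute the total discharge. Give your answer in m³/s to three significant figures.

w_1 = (1.55 − 0.66)/2 = 0.445 m; q_1 = 0.25 × 0.25 × 0.445 = 0.02781 m³/s
w_2 = (2.33 − 0.66)/2 = 0.835 m; q_2 = 0.34 × 0.99 × 0.835 = 0.2811 m³/s
w_3 = (3.67 − 1.55)/2 = 1.06 m; q_3 = 0.40 × 1.27 × 1.06 = 0.5385 m³/s
w_4 = (6.50 − 2.33)/2 = 2.085 m; q_4 = 0.52 × 1.68 × 2.085 = 1.821 m³/s
w_5 = (7.07 − 3.67)/2 = 1.7 m; q_5 = 0.30 × 0.72 × 1.7 = 0.3672 m³/s
w_6 = (7.07 − 6.50)/2 = 0.285 m; q_6 = 0.20 × 0.38 × 0.285 = 0.02166 m³/s
Q = Σ qᵢ = 3.058 m³/s

3.06 m³/s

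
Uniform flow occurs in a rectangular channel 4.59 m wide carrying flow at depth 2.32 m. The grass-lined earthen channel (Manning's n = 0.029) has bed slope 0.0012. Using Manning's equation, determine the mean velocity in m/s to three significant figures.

1.31 m/s

A = b·y = 4.59 × 2.32 = 10.65 m²
P = b + 2y = 4.59 + 2×2.32 = 9.230 m
R = A/P = 10.65/9.230 = 1.154 m
Q = (1/n)·A·R^(2/3)·S^(1/2) = (1/0.029) × 10.65 × 1.154^(2/3) × 0.0012^(1/2) = 13.99 m³/s
V = Q/A = 13.99/10.65 = 1.314 m/s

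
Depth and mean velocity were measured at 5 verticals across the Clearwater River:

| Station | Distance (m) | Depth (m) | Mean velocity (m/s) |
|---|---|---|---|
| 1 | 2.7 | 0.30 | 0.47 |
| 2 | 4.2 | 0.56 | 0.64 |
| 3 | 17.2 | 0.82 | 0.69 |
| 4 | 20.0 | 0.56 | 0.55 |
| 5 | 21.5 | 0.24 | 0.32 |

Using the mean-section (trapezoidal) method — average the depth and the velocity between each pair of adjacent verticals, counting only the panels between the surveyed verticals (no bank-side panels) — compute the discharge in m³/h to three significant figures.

28000 m³/h

Panel 1-2: Δb = 1.5 m, d̄ = (0.30+0.56)/2 = 0.43, v̄ = (0.47+0.64)/2 = 0.555 → q = 1.5×0.43×0.555 = 0.3580 m³/s
Panel 2-3: Δb = 13 m, d̄ = (0.56+0.82)/2 = 0.69, v̄ = (0.64+0.69)/2 = 0.665 → q = 13×0.69×0.665 = 5.965 m³/s
Panel 3-4: Δb = 2.8 m, d̄ = (0.82+0.56)/2 = 0.69, v̄ = (0.69+0.55)/2 = 0.62 → q = 2.8×0.69×0.62 = 1.198 m³/s
Panel 4-5: Δb = 1.5 m, d̄ = (0.56+0.24)/2 = 0.4, v̄ = (0.55+0.32)/2 = 0.435 → q = 1.5×0.4×0.435 = 0.2610 m³/s
Q = Σ q = 7.782 m³/s
= 7.782 × 3600 = 28010 m³/h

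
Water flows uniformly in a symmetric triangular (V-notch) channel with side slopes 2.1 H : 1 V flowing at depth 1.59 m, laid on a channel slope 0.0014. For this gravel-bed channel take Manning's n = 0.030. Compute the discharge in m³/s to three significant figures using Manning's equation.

A = z·y² = 2.1×1.59² = 5.309 m²
P = 2y√(1+z²) = 2×1.59×√(1+2.1²) = 7.396 m
R = A/P = 5.309/7.396 = 0.7178 m
Q = (1/n)·A·R^(2/3)·S^(1/2) = (1/0.030) × 5.309 × 0.7178^(2/3) × 0.0014^(1/2) = 5.308 m³/s

5.31 m³/s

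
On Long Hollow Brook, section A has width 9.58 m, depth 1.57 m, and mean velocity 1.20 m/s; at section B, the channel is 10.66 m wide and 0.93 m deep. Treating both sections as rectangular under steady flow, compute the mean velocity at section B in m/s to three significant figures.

1.82 m/s

Q = A₁V₁ = (9.58×1.57) × 1.20 = 18.05 m³/s
A₂ = 10.66 × 0.93 = 9.914 m²
V₂ = Q/A₂ = 18.05/9.914 = 1.821 m/s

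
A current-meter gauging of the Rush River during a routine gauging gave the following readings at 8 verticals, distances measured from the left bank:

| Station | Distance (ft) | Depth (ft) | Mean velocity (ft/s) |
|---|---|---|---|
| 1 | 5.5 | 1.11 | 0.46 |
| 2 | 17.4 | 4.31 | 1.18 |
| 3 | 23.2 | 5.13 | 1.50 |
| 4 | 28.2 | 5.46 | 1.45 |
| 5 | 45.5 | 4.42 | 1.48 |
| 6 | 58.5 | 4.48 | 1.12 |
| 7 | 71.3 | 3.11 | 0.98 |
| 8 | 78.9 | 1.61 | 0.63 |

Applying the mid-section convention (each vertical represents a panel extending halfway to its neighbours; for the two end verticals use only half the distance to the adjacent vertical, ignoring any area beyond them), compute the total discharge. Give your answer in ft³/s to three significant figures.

377 ft³/s

w_1 = (17.4 − 5.5)/2 = 5.95 ft; q_1 = 0.46 × 1.11 × 5.95 = 3.038 ft³/s
w_2 = (23.2 − 5.5)/2 = 8.85 ft; q_2 = 1.18 × 4.31 × 8.85 = 45.01 ft³/s
w_3 = (28.2 − 17.4)/2 = 5.4 ft; q_3 = 1.50 × 5.13 × 5.4 = 41.55 ft³/s
w_4 = (45.5 − 23.2)/2 = 11.15 ft; q_4 = 1.45 × 5.46 × 11.15 = 88.27 ft³/s
w_5 = (58.5 − 28.2)/2 = 15.15 ft; q_5 = 1.48 × 4.42 × 15.15 = 99.11 ft³/s
w_6 = (71.3 − 45.5)/2 = 12.9 ft; q_6 = 1.12 × 4.48 × 12.9 = 64.73 ft³/s
w_7 = (78.9 − 58.5)/2 = 10.2 ft; q_7 = 0.98 × 3.11 × 10.2 = 31.09 ft³/s
w_8 = (78.9 − 71.3)/2 = 3.8 ft; q_8 = 0.63 × 1.61 × 3.8 = 3.854 ft³/s
Q = Σ qᵢ = 376.6 ft³/s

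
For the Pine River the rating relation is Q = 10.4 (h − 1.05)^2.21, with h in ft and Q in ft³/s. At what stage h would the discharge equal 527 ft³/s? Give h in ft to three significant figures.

h − h₀ = (Q/C)^(1/b) = (527/10.4)^(1/2.21) = 5.907 ft
h = 1.05 + 5.907 = 6.957 ft

6.96 ft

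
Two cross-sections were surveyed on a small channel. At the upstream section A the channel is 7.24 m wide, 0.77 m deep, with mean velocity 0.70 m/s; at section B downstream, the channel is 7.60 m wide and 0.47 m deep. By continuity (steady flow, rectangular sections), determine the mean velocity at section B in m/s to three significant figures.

1.09 m/s

Q = A₁V₁ = (7.24×0.77) × 0.70 = 3.902 m³/s
A₂ = 7.60 × 0.47 = 3.572 m²
V₂ = Q/A₂ = 3.902/3.572 = 1.092 m/s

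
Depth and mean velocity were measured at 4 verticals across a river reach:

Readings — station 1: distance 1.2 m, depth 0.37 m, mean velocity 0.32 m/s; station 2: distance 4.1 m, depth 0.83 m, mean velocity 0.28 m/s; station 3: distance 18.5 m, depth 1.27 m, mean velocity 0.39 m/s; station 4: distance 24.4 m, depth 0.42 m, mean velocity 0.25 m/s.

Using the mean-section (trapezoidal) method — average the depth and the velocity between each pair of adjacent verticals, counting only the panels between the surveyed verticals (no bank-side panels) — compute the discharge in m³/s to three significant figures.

7.18 m³/s

Panel 1-2: Δb = 2.9 m, d̄ = (0.37+0.83)/2 = 0.6, v̄ = (0.32+0.28)/2 = 0.3 → q = 2.9×0.6×0.3 = 0.5220 m³/s
Panel 2-3: Δb = 14.4 m, d̄ = (0.83+1.27)/2 = 1.05, v̄ = (0.28+0.39)/2 = 0.335 → q = 14.4×1.05×0.335 = 5.065 m³/s
Panel 3-4: Δb = 5.9 m, d̄ = (1.27+0.42)/2 = 0.845, v̄ = (0.39+0.25)/2 = 0.32 → q = 5.9×0.845×0.32 = 1.595 m³/s
Q = Σ q = 7.183 m³/s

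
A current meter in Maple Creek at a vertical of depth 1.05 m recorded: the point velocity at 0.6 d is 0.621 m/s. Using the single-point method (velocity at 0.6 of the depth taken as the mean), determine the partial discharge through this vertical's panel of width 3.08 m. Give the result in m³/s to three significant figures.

2.01 m³/s

v̄ = v₀.₆ = 0.621 m/s
q = v̄ × d × w = 0.6210 × 1.05 × 3.08 = 2.008 m³/s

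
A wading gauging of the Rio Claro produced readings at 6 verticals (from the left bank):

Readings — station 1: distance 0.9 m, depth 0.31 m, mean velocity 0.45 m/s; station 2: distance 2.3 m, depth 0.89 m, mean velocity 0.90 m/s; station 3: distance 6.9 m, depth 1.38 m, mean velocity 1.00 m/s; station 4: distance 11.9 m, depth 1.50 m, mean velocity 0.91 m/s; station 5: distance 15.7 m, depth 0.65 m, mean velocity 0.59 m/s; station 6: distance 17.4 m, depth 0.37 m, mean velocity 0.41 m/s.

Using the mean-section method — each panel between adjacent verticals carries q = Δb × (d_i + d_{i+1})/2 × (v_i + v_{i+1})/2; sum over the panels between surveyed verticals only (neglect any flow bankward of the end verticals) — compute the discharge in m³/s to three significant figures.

15.9 m³/s

Panel 1-2: Δb = 1.4 m, d̄ = (0.31+0.89)/2 = 0.6, v̄ = (0.45+0.90)/2 = 0.675 → q = 1.4×0.6×0.675 = 0.5670 m³/s
Panel 2-3: Δb = 4.6 m, d̄ = (0.89+1.38)/2 = 1.135, v̄ = (0.90+1.00)/2 = 0.95 → q = 4.6×1.135×0.95 = 4.960 m³/s
Panel 3-4: Δb = 5 m, d̄ = (1.38+1.50)/2 = 1.44, v̄ = (1.00+0.91)/2 = 0.955 → q = 5×1.44×0.955 = 6.876 m³/s
Panel 4-5: Δb = 3.8 m, d̄ = (1.50+0.65)/2 = 1.075, v̄ = (0.91+0.59)/2 = 0.75 → q = 3.8×1.075×0.75 = 3.064 m³/s
Panel 5-6: Δb = 1.7 m, d̄ = (0.65+0.37)/2 = 0.51, v̄ = (0.59+0.41)/2 = 0.5 → q = 1.7×0.51×0.5 = 0.4335 m³/s
Q = Σ q = 15.90 m³/s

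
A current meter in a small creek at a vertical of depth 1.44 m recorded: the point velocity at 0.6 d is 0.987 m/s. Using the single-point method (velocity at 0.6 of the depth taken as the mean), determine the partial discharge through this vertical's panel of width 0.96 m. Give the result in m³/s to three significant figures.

v̄ = v₀.₆ = 0.987 m/s
q = v̄ × d × w = 0.9870 × 1.44 × 0.96 = 1.364 m³/s

1.36 m³/s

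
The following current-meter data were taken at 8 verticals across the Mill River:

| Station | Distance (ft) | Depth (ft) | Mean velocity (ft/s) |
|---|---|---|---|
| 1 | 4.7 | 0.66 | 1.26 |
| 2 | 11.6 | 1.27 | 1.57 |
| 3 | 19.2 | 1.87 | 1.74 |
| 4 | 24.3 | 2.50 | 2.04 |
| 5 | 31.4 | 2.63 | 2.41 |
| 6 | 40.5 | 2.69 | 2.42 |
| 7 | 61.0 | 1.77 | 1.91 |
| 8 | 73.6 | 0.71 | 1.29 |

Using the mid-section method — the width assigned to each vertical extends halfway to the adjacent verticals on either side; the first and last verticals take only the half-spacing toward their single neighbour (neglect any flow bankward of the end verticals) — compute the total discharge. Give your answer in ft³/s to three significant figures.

w_1 = (11.6 − 4.7)/2 = 3.45 ft; q_1 = 1.26 × 0.66 × 3.45 = 2.869 ft³/s
w_2 = (19.2 − 4.7)/2 = 7.25 ft; q_2 = 1.57 × 1.27 × 7.25 = 14.46 ft³/s
w_3 = (24.3 − 11.6)/2 = 6.35 ft; q_3 = 1.74 × 1.87 × 6.35 = 20.66 ft³/s
w_4 = (31.4 − 19.2)/2 = 6.1 ft; q_4 = 2.04 × 2.50 × 6.1 = 31.11 ft³/s
w_5 = (40.5 − 24.3)/2 = 8.1 ft; q_5 = 2.41 × 2.63 × 8.1 = 51.34 ft³/s
w_6 = (61.0 − 31.4)/2 = 14.8 ft; q_6 = 2.42 × 2.69 × 14.8 = 96.35 ft³/s
w_7 = (73.6 − 40.5)/2 = 16.55 ft; q_7 = 1.91 × 1.77 × 16.55 = 55.95 ft³/s
w_8 = (73.6 − 61.0)/2 = 6.3 ft; q_8 = 1.29 × 0.71 × 6.3 = 5.770 ft³/s
Q = Σ qᵢ = 278.5 ft³/s

279 ft³/s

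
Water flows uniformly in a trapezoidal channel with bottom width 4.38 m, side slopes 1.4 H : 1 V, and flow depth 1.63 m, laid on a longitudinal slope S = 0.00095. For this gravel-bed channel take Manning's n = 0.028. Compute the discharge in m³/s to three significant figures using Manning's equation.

A = (b + z·y)·y = (4.38 + 1.4×1.63)×1.63 = 10.86 m²
P = b + 2y√(1+z²) = 4.38 + 2×1.63×√(1+1.4²) = 9.989 m
R = A/P = 10.86/9.989 = 1.087 m
Q = (1/n)·A·R^(2/3)·S^(1/2) = (1/0.028) × 10.86 × 1.087^(2/3) × 0.00095^(1/2) = 12.64 m³/s

12.6 m³/s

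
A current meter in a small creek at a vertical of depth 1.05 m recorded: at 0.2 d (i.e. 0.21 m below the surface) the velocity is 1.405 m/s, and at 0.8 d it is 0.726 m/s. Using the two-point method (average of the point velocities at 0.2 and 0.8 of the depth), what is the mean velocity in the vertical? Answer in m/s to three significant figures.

v̄ = (1.405 + 0.726) / 2 = 1.066 m/s

1.07 m/s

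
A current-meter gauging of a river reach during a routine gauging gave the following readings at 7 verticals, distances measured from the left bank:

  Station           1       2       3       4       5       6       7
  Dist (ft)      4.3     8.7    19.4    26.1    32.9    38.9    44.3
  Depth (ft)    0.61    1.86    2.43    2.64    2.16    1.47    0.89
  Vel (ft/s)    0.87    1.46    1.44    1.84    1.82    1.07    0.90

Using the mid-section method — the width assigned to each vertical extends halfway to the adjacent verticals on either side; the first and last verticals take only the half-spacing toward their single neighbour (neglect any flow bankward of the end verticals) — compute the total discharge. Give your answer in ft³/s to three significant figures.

w_1 = (8.7 − 4.3)/2 = 2.2 ft; q_1 = 0.87 × 0.61 × 2.2 = 1.168 ft³/s
w_2 = (19.4 − 4.3)/2 = 7.55 ft; q_2 = 1.46 × 1.86 × 7.55 = 20.50 ft³/s
w_3 = (26.1 − 8.7)/2 = 8.7 ft; q_3 = 1.44 × 2.43 × 8.7 = 30.44 ft³/s
w_4 = (32.9 − 19.4)/2 = 6.75 ft; q_4 = 1.84 × 2.64 × 6.75 = 32.79 ft³/s
w_5 = (38.9 − 26.1)/2 = 6.4 ft; q_5 = 1.82 × 2.16 × 6.4 = 25.16 ft³/s
w_6 = (44.3 − 32.9)/2 = 5.7 ft; q_6 = 1.07 × 1.47 × 5.7 = 8.966 ft³/s
w_7 = (44.3 − 38.9)/2 = 2.7 ft; q_7 = 0.90 × 0.89 × 2.7 = 2.163 ft³/s
Q = Σ qᵢ = 121.2 ft³/s

121 ft³/s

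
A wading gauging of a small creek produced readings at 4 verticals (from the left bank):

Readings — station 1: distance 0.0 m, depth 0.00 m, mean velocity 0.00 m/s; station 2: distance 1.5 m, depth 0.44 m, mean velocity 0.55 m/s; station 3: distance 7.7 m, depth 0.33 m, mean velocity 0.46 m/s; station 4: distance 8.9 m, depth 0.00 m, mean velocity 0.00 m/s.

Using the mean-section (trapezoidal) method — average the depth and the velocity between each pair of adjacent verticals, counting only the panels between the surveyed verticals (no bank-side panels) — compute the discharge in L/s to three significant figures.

1340 L/s

Panel 1-2: Δb = 1.5 m, d̄ = (0.00+0.44)/2 = 0.22, v̄ = (0.00+0.55)/2 = 0.275 → q = 1.5×0.22×0.275 = 0.09075 m³/s
Panel 2-3: Δb = 6.2 m, d̄ = (0.44+0.33)/2 = 0.385, v̄ = (0.55+0.46)/2 = 0.505 → q = 6.2×0.385×0.505 = 1.205 m³/s
Panel 3-4: Δb = 1.2 m, d̄ = (0.33+0.00)/2 = 0.165, v̄ = (0.46+0.00)/2 = 0.23 → q = 1.2×0.165×0.23 = 0.04554 m³/s
Q = Σ q = 1.342 m³/s
= 1.342 × 1000 = 1342 L/s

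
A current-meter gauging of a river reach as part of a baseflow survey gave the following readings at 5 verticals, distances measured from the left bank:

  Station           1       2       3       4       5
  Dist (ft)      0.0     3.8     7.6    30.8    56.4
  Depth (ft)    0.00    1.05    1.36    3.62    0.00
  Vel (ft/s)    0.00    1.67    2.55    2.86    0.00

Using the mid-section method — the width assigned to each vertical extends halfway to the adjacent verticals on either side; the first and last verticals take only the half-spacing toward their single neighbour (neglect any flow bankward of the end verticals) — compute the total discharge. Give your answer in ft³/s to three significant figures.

306 ft³/s

w_2 = (7.6 − 0.0)/2 = 3.8 ft; q_2 = 1.67 × 1.05 × 3.8 = 6.663 ft³/s
w_3 = (30.8 − 3.8)/2 = 13.5 ft; q_3 = 2.55 × 1.36 × 13.5 = 46.82 ft³/s
w_4 = (56.4 − 7.6)/2 = 24.4 ft; q_4 = 2.86 × 3.62 × 24.4 = 252.6 ft³/s
Stations 1, 5 contribute zero (depth or velocity is 0).
Q = Σ qᵢ = 306.1 ft³/s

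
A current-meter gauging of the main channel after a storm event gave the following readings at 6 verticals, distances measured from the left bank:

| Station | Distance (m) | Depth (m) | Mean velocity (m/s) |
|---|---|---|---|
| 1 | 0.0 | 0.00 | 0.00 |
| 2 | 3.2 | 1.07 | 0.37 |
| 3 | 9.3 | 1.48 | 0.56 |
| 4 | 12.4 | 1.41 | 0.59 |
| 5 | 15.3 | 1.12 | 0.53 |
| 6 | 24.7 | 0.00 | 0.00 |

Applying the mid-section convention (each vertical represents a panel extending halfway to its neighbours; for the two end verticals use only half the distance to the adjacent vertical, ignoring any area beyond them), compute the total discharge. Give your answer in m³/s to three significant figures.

w_2 = (9.3 − 0.0)/2 = 4.65 m; q_2 = 0.37 × 1.07 × 4.65 = 1.841 m³/s
w_3 = (12.4 − 3.2)/2 = 4.6 m; q_3 = 0.56 × 1.48 × 4.6 = 3.812 m³/s
w_4 = (15.3 − 9.3)/2 = 3 m; q_4 = 0.59 × 1.41 × 3 = 2.496 m³/s
w_5 = (24.7 − 12.4)/2 = 6.15 m; q_5 = 0.53 × 1.12 × 6.15 = 3.651 m³/s
Stations 1, 6 contribute zero (depth or velocity is 0).
Q = Σ qᵢ = 11.80 m³/s

11.8 m³/s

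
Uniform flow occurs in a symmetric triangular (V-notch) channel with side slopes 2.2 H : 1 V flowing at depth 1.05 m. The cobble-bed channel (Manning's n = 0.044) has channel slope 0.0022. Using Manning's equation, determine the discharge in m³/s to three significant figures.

1.58 m³/s

A = z·y² = 2.2×1.05² = 2.426 m²
P = 2y√(1+z²) = 2×1.05×√(1+2.2²) = 5.075 m
R = A/P = 2.426/5.075 = 0.4779 m
Q = (1/n)·A·R^(2/3)·S^(1/2) = (1/0.044) × 2.426 × 0.4779^(2/3) × 0.0022^(1/2) = 1.581 m³/s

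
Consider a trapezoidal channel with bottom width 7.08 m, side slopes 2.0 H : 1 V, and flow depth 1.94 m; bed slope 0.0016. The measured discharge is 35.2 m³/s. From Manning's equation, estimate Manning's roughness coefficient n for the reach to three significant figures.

0.0295

A = (b + z·y)·y = (7.08 + 2.0×1.94)×1.94 = 21.26 m²
P = b + 2y√(1+z²) = 7.08 + 2×1.94×√(1+2.0²) = 15.76 m
R = A/P = 21.26/15.76 = 1.349 m
n = (1/Q)·A·R^(2/3)·S^(1/2) = (1/35.2) × 21.26 × 1.221 × 0.04000 = 0.02951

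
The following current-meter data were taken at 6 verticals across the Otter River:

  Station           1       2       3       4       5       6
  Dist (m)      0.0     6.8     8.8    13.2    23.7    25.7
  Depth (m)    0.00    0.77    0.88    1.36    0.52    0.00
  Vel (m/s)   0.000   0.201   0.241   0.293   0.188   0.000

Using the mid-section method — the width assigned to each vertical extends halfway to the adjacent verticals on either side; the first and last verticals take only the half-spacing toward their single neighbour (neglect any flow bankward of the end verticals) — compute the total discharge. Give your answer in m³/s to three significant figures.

w_2 = (8.8 − 0.0)/2 = 4.4 m; q_2 = 0.201 × 0.77 × 4.4 = 0.6810 m³/s
w_3 = (13.2 − 6.8)/2 = 3.2 m; q_3 = 0.241 × 0.88 × 3.2 = 0.6787 m³/s
w_4 = (23.7 − 8.8)/2 = 7.45 m; q_4 = 0.293 × 1.36 × 7.45 = 2.969 m³/s
w_5 = (25.7 − 13.2)/2 = 6.25 m; q_5 = 0.188 × 0.52 × 6.25 = 0.6110 m³/s
Stations 1, 6 contribute zero (depth or velocity is 0).
Q = Σ qᵢ = 4.939 m³/s

4.94 m³/s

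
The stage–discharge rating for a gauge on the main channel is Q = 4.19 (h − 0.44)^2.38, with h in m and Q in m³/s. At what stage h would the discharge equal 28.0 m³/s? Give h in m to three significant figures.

2.66 m

h − h₀ = (Q/C)^(1/b) = (28.0/4.19)^(1/2.38) = 2.221 m
h = 0.44 + 2.221 = 2.661 m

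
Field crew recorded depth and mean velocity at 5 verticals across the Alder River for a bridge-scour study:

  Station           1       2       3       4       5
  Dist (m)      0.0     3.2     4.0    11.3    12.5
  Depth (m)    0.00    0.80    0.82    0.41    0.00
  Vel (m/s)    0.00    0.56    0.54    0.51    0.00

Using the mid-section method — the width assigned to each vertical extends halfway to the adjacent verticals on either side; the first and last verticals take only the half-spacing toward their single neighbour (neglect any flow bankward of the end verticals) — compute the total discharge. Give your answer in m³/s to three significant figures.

3.58 m³/s

w_2 = (4.0 − 0.0)/2 = 2 m; q_2 = 0.56 × 0.80 × 2 = 0.8960 m³/s
w_3 = (11.3 − 3.2)/2 = 4.05 m; q_3 = 0.54 × 0.82 × 4.05 = 1.793 m³/s
w_4 = (12.5 − 4.0)/2 = 4.25 m; q_4 = 0.51 × 0.41 × 4.25 = 0.8887 m³/s
Stations 1, 5 contribute zero (depth or velocity is 0).
Q = Σ qᵢ = 3.578 m³/s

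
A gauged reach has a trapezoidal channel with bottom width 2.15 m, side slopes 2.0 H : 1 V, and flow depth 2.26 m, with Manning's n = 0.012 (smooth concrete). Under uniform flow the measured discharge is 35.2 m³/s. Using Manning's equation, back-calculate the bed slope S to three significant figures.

0.000596

A = (b + z·y)·y = (2.15 + 2.0×2.26)×2.26 = 15.07 m²
P = b + 2y√(1+z²) = 2.15 + 2×2.26×√(1+2.0²) = 12.26 m
R = A/P = 15.07/12.26 = 1.230 m
S = (Q·n / (1·A·R^(2/3)))² = (35.2×0.012 / (1×15.07×1.148))² = 0.0005959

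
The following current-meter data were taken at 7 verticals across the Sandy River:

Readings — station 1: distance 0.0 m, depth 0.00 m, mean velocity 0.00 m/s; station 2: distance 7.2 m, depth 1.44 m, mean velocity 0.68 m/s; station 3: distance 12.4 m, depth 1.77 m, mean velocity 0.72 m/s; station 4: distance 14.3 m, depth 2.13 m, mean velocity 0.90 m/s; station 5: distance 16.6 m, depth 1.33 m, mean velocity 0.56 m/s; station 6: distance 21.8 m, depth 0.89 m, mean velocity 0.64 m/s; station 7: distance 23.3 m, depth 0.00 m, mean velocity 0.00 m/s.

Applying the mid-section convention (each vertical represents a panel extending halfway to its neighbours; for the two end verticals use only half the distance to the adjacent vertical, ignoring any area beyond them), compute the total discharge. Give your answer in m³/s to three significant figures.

19.3 m³/s

w_2 = (12.4 − 0.0)/2 = 6.2 m; q_2 = 0.68 × 1.44 × 6.2 = 6.071 m³/s
w_3 = (14.3 − 7.2)/2 = 3.55 m; q_3 = 0.72 × 1.77 × 3.55 = 4.524 m³/s
w_4 = (16.6 − 12.4)/2 = 2.1 m; q_4 = 0.90 × 2.13 × 2.1 = 4.026 m³/s
w_5 = (21.8 − 14.3)/2 = 3.75 m; q_5 = 0.56 × 1.33 × 3.75 = 2.793 m³/s
w_6 = (23.3 − 16.6)/2 = 3.35 m; q_6 = 0.64 × 0.89 × 3.35 = 1.908 m³/s
Stations 1, 7 contribute zero (depth or velocity is 0).
Q = Σ qᵢ = 19.32 m³/s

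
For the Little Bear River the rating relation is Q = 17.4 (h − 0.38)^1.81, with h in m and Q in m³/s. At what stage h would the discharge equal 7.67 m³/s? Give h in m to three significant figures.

h − h₀ = (Q/C)^(1/b) = (7.67/17.4)^(1/1.81) = 0.6360 m
h = 0.38 + 0.6360 = 1.016 m

1.02 m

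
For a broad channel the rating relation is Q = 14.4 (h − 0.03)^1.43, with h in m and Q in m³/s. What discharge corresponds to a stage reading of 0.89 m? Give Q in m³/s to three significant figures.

Q = 14.4 × (0.89 − 0.03)^1.43 = 14.4 × 0.86^1.43 = 11.61 m³/s

11.6 m³/s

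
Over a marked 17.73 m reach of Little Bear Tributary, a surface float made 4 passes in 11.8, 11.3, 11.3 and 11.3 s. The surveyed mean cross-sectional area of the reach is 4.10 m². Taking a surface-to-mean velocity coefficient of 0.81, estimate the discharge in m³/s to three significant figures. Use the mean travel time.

5.15 m³/s

t̄ = (11.8 + 11.3 + 11.3 + 11.3) / 4 = 11.425 s
v_surface = L / t̄ = 17.73 / 11.425 = 1.552 m/s
v_mean = 0.81 × 1.552 = 1.257 m/s
Q = A × v_mean = 4.10 × 1.257 = 5.154 m³/s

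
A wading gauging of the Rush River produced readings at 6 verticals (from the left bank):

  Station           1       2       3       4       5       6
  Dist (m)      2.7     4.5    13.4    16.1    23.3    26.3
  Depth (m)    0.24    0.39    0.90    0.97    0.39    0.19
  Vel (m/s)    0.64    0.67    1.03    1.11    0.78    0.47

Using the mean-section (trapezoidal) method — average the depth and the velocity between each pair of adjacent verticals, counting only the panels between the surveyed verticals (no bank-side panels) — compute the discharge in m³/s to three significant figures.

Panel 1-2: Δb = 1.8 m, d̄ = (0.24+0.39)/2 = 0.315, v̄ = (0.64+0.67)/2 = 0.655 → q = 1.8×0.315×0.655 = 0.3714 m³/s
Panel 2-3: Δb = 8.9 m, d̄ = (0.39+0.90)/2 = 0.645, v̄ = (0.67+1.03)/2 = 0.85 → q = 8.9×0.645×0.85 = 4.879 m³/s
Panel 3-4: Δb = 2.7 m, d̄ = (0.90+0.97)/2 = 0.935, v̄ = (1.03+1.11)/2 = 1.07 → q = 2.7×0.935×1.07 = 2.701 m³/s
Panel 4-5: Δb = 7.2 m, d̄ = (0.97+0.39)/2 = 0.68, v̄ = (1.11+0.78)/2 = 0.945 → q = 7.2×0.68×0.945 = 4.627 m³/s
Panel 5-6: Δb = 3 m, d̄ = (0.39+0.19)/2 = 0.29, v̄ = (0.78+0.47)/2 = 0.625 → q = 3×0.29×0.625 = 0.5438 m³/s
Q = Σ q = 13.12 m³/s

13.1 m³/s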